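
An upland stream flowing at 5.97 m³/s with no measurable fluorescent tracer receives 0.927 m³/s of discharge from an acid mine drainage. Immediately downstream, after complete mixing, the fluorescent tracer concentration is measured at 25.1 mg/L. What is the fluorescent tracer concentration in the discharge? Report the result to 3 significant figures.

187 mg/L

Mass balance: 5.970·0 + 0.9270·Cₑ = 6.897·25.10
→ Cₑ = (6.897·25.10 − 5.970·0) / 0.9270 = 186.7 mg/L.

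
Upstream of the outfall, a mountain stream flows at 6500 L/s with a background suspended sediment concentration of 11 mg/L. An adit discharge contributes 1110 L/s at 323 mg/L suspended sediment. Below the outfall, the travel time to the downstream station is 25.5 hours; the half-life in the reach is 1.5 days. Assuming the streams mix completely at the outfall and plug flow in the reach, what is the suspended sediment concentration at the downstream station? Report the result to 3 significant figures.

34.6 mg/L

Conservation of mass: C = (6500·11.00 + 1110·323.0) / 7610 = 430000/7610 = 56.51 mg/L.
Half-life 1.5 d → k = ln 2 / 1.5 = 0.4621 d⁻¹.
Applying C = C₀e^(−kt): 56.51 × 0.6120 = 34.58 mg/L.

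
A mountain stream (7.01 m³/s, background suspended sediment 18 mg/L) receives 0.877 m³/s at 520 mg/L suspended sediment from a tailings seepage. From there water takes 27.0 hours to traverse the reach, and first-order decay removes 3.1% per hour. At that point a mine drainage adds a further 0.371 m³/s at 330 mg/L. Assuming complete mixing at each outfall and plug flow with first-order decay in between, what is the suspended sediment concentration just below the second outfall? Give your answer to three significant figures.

After mixing, C = (7.010·18.00 + 0.8770·520.0) / 7.887 = 582.2/7.887 = 73.82 mg/L; combined flow 7.887 m³/s.
3.1%/h lost → k = −ln(1 − 0.031) = 0.03149 h⁻¹.
First-order decay: C = 73.82·exp(−k·t) = 73.82·0.4273 = 31.54 mg/L.
Second outfall: C = (7.887·31.54 + 0.3710·330.0)/8.258 = 44.95 mg/L.

45.0 mg/L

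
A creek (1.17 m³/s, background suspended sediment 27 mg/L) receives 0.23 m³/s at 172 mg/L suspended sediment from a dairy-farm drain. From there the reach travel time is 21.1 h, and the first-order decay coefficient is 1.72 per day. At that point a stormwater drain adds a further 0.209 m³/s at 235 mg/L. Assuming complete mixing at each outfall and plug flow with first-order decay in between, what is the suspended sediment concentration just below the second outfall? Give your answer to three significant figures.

Conservation of mass: C = (1.170·27.00 + 0.2300·172.0) / 1.400 = 71.15/1.400 = 50.82 mg/L; combined flow 1.400 m³/s.
Decay over the reach: 50.82·exp(−kt) = 50.82·0.2204 = 11.20 mg/L.
Second outfall: C = (1.400·11.20 + 0.2090·235.0)/1.609 = 40.27 mg/L.

40.3 mg/L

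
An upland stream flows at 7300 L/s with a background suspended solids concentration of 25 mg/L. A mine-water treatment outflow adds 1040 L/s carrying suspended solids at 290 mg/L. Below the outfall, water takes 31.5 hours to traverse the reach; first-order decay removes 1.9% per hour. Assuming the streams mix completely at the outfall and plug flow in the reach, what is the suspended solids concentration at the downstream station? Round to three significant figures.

Flow-weighted average: C = (7300·25.00 + 1040·290.0) / 8340 = 484100/8340 = 58.05 mg/L.
1.9%/h lost → k = −ln(1 − 0.019) = 0.01918 h⁻¹.
After decay, C = 58.05 × e^(−kt) = 58.05 × 0.5465 = 31.72 mg/L.

31.7 mg/L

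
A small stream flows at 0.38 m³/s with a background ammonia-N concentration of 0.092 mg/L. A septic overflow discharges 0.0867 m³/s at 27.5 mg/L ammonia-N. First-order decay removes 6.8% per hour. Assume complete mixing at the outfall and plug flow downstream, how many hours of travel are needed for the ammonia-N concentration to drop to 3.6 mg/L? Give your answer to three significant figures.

Mass balance: C = (0.3800·0.09200 + 0.08670·27.50) / 0.4667 = 2.419/0.4667 = 5.184 mg/L.
6.8%/h lost → k = −ln(1 − 0.068) = 0.07042 h⁻¹.
5.184·exp(−k·t) = 3.6 → t = ln(5.184/3.6)/k = 18640 s = 5.177 h.

5.18 h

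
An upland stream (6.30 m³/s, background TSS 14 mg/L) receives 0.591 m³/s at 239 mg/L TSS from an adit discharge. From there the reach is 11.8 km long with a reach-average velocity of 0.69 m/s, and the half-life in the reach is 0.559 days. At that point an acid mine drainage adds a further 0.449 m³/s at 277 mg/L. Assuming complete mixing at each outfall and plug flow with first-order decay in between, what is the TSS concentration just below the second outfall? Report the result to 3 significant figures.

After mixing, C = (6.300·14.00 + 0.5910·239.0) / 6.891 = 229.4/6.891 = 33.30 mg/L; combined flow 6.891 m³/s.
Travel time t = 11.8·1000 / 0.69 = 17100 s = 4.750 h.
Half-life 0.559 d → k = ln 2 / 0.559 = 1.240 d⁻¹.
Applying C = C₀e^(−kt): 33.30 × 0.7824 = 26.05 mg/L.
Second outfall: C = (6.891·26.05 + 0.4490·277.0)/7.340 = 41.40 mg/L.

41.4 mg/L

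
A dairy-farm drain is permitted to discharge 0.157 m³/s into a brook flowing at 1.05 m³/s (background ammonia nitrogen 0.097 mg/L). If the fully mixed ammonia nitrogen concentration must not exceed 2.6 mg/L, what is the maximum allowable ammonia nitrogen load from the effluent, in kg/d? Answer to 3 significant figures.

Mass balance at the limit: 1.050·0.09700 + 0.1570·Cₑ = 1.207·2.6 → Cₑ = 19.34 mg/L.
Load = 0.1570 m³/s × 19.34 g/m³ × 86 400 s/d = 262.3 kg/d.

262 kg/d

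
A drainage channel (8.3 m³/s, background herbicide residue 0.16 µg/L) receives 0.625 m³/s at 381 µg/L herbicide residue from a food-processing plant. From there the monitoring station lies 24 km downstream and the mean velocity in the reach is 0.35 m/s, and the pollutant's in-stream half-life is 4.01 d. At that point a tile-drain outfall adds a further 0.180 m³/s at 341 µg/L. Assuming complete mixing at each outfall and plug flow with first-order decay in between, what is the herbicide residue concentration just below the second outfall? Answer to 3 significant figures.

Flow-weighted average: C = (8.300·0.1600 + 0.6250·381.0) / 8.925 = 239.5/8.925 = 26.83 µg/L; combined flow 8.925 m³/s.
Travel time t = 24·1000 / 0.35 = 68570 s = 19.05 h.
Half-life 4.01 d → k = ln 2 / 4.01 = 0.1729 d⁻¹.
First-order decay: C = 26.83·exp(−k·t) = 26.83·0.8718 = 23.39 µg/L.
Second outfall: C = (8.925·23.39 + 0.1800·341.0)/9.105 = 29.67 µg/L.

29.7 µg/L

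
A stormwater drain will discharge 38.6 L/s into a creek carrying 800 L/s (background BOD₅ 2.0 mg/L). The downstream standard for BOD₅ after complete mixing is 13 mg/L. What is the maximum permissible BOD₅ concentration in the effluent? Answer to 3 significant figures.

At the limit, (Qr·Cr + Qe·Cₑ)/(Qr + Qe) = 13:
Cₑ = (838.6·13 − 800.0·2.000) / 38.60 = 241.0 mg/L.

241 mg/L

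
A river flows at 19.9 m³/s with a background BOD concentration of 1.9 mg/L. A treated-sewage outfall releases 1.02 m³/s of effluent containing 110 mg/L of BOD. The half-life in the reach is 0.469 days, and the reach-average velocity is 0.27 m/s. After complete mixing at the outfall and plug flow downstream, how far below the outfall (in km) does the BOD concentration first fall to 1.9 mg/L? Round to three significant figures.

21.0 km

Mass balance: C = (19.90·1.900 + 1.020·110.0) / 20.92 = 150.0/20.92 = 7.171 mg/L.
Half-life 0.469 d → k = ln 2 / 0.469 = 1.478 d⁻¹.
Set 7.171·exp(−k·t) = 1.9 → t = ln(7.171/1.9)/k = 77640 s = 21.57 h.
Distance = v·t = 0.27·77640 = 20960 m = 20.96 km.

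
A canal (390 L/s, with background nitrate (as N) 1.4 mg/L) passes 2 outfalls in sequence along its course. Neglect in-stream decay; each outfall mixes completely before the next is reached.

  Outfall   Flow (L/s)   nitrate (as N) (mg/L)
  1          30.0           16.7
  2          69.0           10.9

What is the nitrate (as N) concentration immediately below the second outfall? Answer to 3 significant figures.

After outfall 1: Q = 390.0 + 30.00 = 420.0 L/s; C = (390.0·1.400 + 30.00·16.70)/420.0 = 2.493 mg/L.
After outfall 2: Q = 420.0 + 69.00 = 489.0 L/s; C = (420.0·2.493 + 69.00·10.90)/489.0 = 3.679 mg/L.

3.68 mg/L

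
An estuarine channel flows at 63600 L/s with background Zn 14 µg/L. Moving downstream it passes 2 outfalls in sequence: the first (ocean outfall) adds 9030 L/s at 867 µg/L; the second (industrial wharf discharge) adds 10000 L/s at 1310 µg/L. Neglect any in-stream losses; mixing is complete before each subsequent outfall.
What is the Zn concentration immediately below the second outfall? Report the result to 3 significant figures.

Outfall 1: combined Q = 72630 L/s; C = (63600·14.00 + 9030·867.0)/72630 = 120.1 µg/L.
Outfall 2: combined Q = 82630 L/s; C = (72630·120.1 + 10000·1310)/82630 = 264.1 µg/L.

264 µg/L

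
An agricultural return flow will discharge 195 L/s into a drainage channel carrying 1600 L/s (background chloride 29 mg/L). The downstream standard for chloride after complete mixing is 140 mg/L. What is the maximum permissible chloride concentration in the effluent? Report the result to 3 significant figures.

1050 mg/L

At the limit, (Qr·Cr + Qe·Cₑ)/(Qr + Qe) = 140:
Cₑ = (1795·140 − 1600·29.00) / 195.0 = 1051 mg/L.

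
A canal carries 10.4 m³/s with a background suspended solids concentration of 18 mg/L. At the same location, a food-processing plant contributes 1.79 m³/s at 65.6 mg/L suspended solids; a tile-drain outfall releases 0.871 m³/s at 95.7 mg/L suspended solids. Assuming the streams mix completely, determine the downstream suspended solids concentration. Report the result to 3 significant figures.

After mixing, C = (10.40·18.00 + 1.790·65.60 + 0.8710·95.70) / 13.06 = 388.0/13.06 = 29.71 mg/L.

29.7 mg/L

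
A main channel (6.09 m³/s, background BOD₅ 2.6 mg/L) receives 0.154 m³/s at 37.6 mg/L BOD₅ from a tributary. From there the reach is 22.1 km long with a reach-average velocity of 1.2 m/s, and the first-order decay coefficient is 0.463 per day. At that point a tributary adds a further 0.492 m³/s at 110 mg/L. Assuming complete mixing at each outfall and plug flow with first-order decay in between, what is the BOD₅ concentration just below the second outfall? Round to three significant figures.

10.9 mg/L

Mass balance: C = (6.090·2.600 + 0.1540·37.60) / 6.244 = 21.62/6.244 = 3.463 mg/L; combined flow 6.244 m³/s.
Travel time t = 22.1·1000 / 1.2 = 18420 s = 5.116 h.
After decay, C = 3.463 × e^(−kt) = 3.463 × 0.9060 = 3.138 mg/L.
At the second outfall, C = (6.244·3.138 + 0.4920·110.0) / (6.244 + 0.4920) = 10.94 mg/L.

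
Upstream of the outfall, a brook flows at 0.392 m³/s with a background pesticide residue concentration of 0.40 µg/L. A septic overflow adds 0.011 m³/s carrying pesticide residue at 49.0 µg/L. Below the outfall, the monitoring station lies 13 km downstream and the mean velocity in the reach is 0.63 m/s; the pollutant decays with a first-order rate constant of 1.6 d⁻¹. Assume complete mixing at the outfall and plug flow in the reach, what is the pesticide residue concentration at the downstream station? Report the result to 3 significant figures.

1.18 µg/L

Flow-weighted average: C = (0.3920·0.4000 + 0.01100·49.00) / 0.4030 = 0.6958/0.4030 = 1.727 µg/L.
Travel time t = 13·1000 / 0.63 = 20630 s = 5.732 h.
Applying C = C₀e^(−kt): 1.727 × 0.6824 = 1.178 µg/L.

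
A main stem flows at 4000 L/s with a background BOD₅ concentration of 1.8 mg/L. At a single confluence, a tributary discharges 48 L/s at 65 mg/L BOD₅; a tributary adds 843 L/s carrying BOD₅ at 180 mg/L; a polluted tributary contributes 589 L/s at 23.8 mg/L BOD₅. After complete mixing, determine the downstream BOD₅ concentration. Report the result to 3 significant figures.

32.1 mg/L

Conservation of mass: C = (4000·1.800 + 48.00·65.00 + 843.0·180.0 + 589.0·23.80) / 5480 = 176100/5480 = 32.13 mg/L.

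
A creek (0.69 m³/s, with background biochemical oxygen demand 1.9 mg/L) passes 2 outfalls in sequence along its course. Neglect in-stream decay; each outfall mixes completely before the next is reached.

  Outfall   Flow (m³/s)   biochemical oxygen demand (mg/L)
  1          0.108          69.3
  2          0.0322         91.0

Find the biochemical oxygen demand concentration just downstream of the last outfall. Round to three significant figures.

14.1 mg/L

After outfall 1: Q = 0.6900 + 0.1080 = 0.7980 m³/s; C = (0.6900·1.900 + 0.1080·69.30)/0.7980 = 11.02 mg/L.
After outfall 2: Q = 0.7980 + 0.03220 = 0.8302 m³/s; C = (0.7980·11.02 + 0.03220·91.00)/0.8302 = 14.12 mg/L.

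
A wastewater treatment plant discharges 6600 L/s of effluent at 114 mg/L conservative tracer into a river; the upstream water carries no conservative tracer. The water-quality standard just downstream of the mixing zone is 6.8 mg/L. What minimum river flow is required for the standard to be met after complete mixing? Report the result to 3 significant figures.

Set C_mix = 6.8: (Q·0 + 6600·114.0) / (Q + 6600) = 6.8
→ Q = 6600·(114.0 − 6.8)/(6.8 − 0) = 104000 L/s.

104000 L/s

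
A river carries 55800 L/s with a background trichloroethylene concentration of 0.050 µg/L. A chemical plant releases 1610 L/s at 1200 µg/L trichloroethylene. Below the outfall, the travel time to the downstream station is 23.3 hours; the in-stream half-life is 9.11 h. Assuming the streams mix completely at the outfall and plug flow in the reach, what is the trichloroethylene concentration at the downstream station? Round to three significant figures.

5.72 µg/L

Flow-weighted average: C = (55800·0.05000 + 1610·1200) / 57410 = 1935000/57410 = 33.70 µg/L.
Half-life 9.11 h → k = ln 2 / 9.11 = 0.07609 h⁻¹ = 1.826 d⁻¹.
Decay over the reach: 33.70·exp(−kt) = 33.70·0.1699 = 5.724 µg/L.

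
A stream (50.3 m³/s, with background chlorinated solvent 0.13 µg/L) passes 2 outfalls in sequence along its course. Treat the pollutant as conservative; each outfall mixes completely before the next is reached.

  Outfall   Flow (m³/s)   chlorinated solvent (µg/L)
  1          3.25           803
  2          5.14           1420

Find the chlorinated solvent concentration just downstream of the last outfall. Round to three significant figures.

Outfall 1: combined Q = 53.55 m³/s; C = (50.30·0.1300 + 3.250·803.0)/53.55 = 48.86 µg/L.
Outfall 2: combined Q = 58.69 m³/s; C = (53.55·48.86 + 5.140·1420)/58.69 = 168.9 µg/L.

169 µg/L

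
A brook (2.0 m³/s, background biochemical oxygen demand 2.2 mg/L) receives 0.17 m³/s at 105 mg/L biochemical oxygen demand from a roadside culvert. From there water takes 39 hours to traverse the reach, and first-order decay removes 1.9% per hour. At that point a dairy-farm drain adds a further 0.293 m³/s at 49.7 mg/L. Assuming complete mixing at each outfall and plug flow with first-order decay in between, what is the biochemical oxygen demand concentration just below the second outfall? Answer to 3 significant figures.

10.2 mg/L

Flow-weighted average: C = (2.000·2.200 + 0.1700·105.0) / 2.170 = 22.25/2.170 = 10.25 mg/L; combined flow 2.170 m³/s.
1.9%/h lost → k = −ln(1 − 0.019) = 0.01918 h⁻¹.
Decay over the reach: 10.25·exp(−kt) = 10.25·0.4733 = 4.852 mg/L.
At the second outfall, C = (2.170·4.852 + 0.2930·49.70) / (2.170 + 0.2930) = 10.19 mg/L.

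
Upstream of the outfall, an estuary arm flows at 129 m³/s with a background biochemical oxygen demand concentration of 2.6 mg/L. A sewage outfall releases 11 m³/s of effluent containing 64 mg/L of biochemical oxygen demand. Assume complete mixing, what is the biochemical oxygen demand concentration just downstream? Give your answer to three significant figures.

Mixed concentration C = ΣQC/ΣQ = (129.0·2.600 + 11.00·64.00) / 140.0 = 1039/140.0 = 7.424 mg/L.

7.42 mg/L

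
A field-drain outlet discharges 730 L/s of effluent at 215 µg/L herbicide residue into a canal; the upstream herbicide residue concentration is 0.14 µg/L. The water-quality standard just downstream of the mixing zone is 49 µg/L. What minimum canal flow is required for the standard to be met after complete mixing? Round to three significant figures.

2480 L/s

Set C_mix = 49: (Q·0.1400 + 730.0·215.0) / (Q + 730.0) = 49
→ Q = 730.0·(215.0 − 49)/(49 − 0.1400) = 2480 L/s.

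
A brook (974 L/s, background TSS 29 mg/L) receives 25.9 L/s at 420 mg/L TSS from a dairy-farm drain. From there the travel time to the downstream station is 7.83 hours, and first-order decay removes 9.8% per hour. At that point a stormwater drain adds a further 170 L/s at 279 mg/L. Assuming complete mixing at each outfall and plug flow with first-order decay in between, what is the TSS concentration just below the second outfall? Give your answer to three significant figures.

55.5 mg/L

Mixed concentration C = ΣQC/ΣQ = (974.0·29.00 + 25.90·420.0) / 999.9 = 39120/999.9 = 39.13 mg/L; combined flow 999.9 L/s.
9.8%/h lost → k = −ln(1 − 0.098) = 0.1031 h⁻¹.
After decay, C = 39.13 × e^(−kt) = 39.13 × 0.4459 = 17.45 mg/L.
Second outfall: C = (999.9·17.45 + 170.0·279.0)/1170 = 55.45 mg/L.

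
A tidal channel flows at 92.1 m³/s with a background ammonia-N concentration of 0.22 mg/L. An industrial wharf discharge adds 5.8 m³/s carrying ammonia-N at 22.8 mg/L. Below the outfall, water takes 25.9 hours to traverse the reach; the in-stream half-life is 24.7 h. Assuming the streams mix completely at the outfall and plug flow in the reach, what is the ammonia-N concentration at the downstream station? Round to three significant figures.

0.753 mg/L

Conservation of mass: C = (92.10·0.2200 + 5.800·22.80) / 97.90 = 152.5/97.90 = 1.558 mg/L.
Half-life 24.7 h → k = ln 2 / 24.7 = 0.02806 h⁻¹ = 0.6735 d⁻¹.
Decay over the reach: 1.558·exp(−kt) = 1.558·0.4834 = 0.7531 mg/L.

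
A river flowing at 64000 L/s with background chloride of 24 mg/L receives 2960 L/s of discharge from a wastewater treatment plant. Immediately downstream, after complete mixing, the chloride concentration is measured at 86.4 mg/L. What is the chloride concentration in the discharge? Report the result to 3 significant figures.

Mass balance: 64000·24.00 + 2960·Cₑ = 66960·86.40
→ Cₑ = (66960·86.40 − 64000·24.00) / 2960 = 1436 mg/L.

1440 mg/L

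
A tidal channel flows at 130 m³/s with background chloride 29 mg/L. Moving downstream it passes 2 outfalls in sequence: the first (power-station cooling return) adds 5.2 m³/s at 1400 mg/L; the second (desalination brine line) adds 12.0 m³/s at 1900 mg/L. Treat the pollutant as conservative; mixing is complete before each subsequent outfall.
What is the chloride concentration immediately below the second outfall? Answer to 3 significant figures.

After outfall 1: Q = 130.0 + 5.200 = 135.2 m³/s; C = (130.0·29.00 + 5.200·1400)/135.2 = 81.73 mg/L.
After outfall 2: Q = 135.2 + 12.00 = 147.2 m³/s; C = (135.2·81.73 + 12.00·1900)/147.2 = 230.0 mg/L.

230 mg/L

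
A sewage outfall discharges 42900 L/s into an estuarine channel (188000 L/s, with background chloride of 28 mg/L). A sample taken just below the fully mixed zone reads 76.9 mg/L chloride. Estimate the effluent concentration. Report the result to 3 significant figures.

Mass balance: 188000·28.00 + 42900·Cₑ = 230900·76.90
→ Cₑ = (230900·76.90 − 188000·28.00) / 42900 = 291.2 mg/L.

291 mg/L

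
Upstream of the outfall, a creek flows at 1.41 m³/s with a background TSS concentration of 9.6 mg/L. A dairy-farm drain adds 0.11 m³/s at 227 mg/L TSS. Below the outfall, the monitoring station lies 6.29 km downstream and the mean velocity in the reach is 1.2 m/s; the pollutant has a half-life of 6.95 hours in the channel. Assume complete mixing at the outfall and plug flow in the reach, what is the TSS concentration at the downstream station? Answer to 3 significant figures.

21.9 mg/L

Conservation of mass: C = (1.410·9.600 + 0.1100·227.0) / 1.520 = 38.51/1.520 = 25.33 mg/L.
Travel time t = 6.29·1000 / 1.2 = 5242 s = 1.456 h.
Half-life 6.95 h → k = ln 2 / 6.95 = 0.09973 h⁻¹ = 2.394 d⁻¹.
After decay, C = 25.33 × e^(−kt) = 25.33 × 0.8648 = 21.91 mg/L.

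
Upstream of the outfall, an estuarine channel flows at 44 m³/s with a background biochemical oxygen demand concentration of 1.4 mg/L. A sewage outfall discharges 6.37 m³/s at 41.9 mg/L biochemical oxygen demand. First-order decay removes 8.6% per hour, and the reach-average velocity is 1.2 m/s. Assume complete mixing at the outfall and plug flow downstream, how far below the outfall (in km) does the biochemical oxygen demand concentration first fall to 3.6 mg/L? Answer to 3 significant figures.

Mixed concentration C = ΣQC/ΣQ = (44.00·1.400 + 6.370·41.90) / 50.37 = 328.5/50.37 = 6.522 mg/L.
8.6%/h lost → k = −ln(1 − 0.086) = 0.08992 h⁻¹.
Set 6.522·exp(−k·t) = 3.6 → t = ln(6.522/3.6)/k = 23790 s = 6.608 h.
Distance = v·t = 1.2·23790 = 28550 m = 28.55 km.

28.5 km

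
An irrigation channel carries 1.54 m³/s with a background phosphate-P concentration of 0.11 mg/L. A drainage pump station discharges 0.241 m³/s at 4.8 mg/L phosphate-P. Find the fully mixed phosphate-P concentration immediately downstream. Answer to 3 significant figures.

Conservation of mass: C = (1.540·0.1100 + 0.2410·4.800) / 1.781 = 1.326/1.781 = 0.7446 mg/L.

0.745 mg/L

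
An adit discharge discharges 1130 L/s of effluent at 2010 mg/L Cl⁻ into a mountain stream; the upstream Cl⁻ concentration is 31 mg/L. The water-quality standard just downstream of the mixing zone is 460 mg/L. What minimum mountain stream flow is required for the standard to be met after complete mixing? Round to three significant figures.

Set C_mix = 460: (Q·31.00 + 1130·2010) / (Q + 1130) = 460
→ Q = 1130·(2010 − 460)/(460 − 31.00) = 4083 L/s.

4080 L/s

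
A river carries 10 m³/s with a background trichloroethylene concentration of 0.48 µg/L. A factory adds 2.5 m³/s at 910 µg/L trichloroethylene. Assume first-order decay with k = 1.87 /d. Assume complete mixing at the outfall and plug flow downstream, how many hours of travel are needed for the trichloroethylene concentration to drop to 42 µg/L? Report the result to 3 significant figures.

Flow-weighted average: C = (10.00·0.4800 + 2.500·910.0) / 12.50 = 2280/12.50 = 182.4 µg/L.
182.4·exp(−k·t) = 42 → t = ln(182.4/42)/k = 67850 s = 18.85 h.

18.8 h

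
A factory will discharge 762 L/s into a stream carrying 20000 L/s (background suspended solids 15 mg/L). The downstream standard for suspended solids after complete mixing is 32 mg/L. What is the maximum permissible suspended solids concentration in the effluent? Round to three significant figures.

At the limit, (Qr·Cr + Qe·Cₑ)/(Qr + Qe) = 32:
Cₑ = (20760·32 − 20000·15.00) / 762.0 = 478.2 mg/L.

478 mg/L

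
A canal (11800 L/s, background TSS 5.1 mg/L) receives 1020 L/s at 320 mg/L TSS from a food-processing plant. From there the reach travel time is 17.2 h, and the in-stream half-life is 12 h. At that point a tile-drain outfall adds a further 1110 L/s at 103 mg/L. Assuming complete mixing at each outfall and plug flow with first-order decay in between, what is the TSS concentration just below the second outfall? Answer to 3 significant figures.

18.5 mg/L

Conservation of mass: C = (11800·5.100 + 1020·320.0) / 12820 = 386600/12820 = 30.15 mg/L; combined flow 12820 L/s.
Half-life 12 h → k = ln 2 / 12 = 0.05776 h⁻¹ = 1.386 d⁻¹.
Applying C = C₀e^(−kt): 30.15 × 0.3703 = 11.17 mg/L.
Second outfall: C = (12820·11.17 + 1110·103.0)/13930 = 18.48 mg/L.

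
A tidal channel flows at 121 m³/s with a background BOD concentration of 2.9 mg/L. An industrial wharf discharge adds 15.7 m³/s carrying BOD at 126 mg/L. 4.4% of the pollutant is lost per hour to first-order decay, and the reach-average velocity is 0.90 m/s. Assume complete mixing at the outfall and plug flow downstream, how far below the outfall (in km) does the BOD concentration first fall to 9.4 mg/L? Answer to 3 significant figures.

Mixed concentration C = ΣQC/ΣQ = (121.0·2.900 + 15.70·126.0) / 136.7 = 2329/136.7 = 17.04 mg/L.
4.4%/h lost → k = −ln(1 − 0.044) = 0.04500 h⁻¹.
Set 17.04·exp(−k·t) = 9.4 → t = ln(17.04/9.4)/k = 47580 s = 13.22 h.
Distance = v·t = 0.90·47580 = 42820 m = 42.82 km.

42.8 km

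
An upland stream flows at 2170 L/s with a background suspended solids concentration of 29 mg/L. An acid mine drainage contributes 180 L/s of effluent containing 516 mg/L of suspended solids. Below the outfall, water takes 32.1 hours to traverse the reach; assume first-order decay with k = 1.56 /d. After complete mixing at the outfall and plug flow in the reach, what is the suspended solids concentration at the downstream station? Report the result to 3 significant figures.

8.23 mg/L

Flow-weighted average: C = (2170·29.00 + 180.0·516.0) / 2350 = 155800/2350 = 66.30 mg/L.
Applying C = C₀e^(−kt): 66.30 × 0.1241 = 8.229 mg/L.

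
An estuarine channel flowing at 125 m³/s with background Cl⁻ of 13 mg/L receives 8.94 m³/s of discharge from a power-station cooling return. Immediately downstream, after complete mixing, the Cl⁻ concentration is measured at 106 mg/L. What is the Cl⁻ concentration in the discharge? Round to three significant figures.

Mass balance: 125.0·13.00 + 8.940·Cₑ = 133.9·106.0
→ Cₑ = (133.9·106.0 − 125.0·13.00) / 8.940 = 1406 mg/L.

1410 mg/L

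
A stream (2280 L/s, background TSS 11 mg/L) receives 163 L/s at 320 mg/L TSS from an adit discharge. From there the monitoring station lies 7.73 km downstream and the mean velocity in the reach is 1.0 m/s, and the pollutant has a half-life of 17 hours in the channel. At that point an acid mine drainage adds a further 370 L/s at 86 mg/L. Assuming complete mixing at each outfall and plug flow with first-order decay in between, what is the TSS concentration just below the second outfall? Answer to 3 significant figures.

36.5 mg/L

Mass balance: C = (2280·11.00 + 163.0·320.0) / 2443 = 77240/2443 = 31.62 mg/L; combined flow 2443 L/s.
Travel time t = 7.73·1000 / 1.0 = 7730 s = 2.147 h.
Half-life 17 h → k = ln 2 / 17 = 0.04077 h⁻¹ = 0.9786 d⁻¹.
First-order decay: C = 31.62·exp(−k·t) = 31.62·0.9162 = 28.97 mg/L.
At the second outfall, C = (2443·28.97 + 370.0·86.00) / (2443 + 370.0) = 36.47 mg/L.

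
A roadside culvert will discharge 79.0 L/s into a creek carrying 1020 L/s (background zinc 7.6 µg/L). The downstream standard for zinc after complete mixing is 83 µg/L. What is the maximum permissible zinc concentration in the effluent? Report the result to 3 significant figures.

1060 µg/L

At the limit, (Qr·Cr + Qe·Cₑ)/(Qr + Qe) = 83:
Cₑ = (1099·83 − 1020·7.600) / 79.00 = 1057 µg/L.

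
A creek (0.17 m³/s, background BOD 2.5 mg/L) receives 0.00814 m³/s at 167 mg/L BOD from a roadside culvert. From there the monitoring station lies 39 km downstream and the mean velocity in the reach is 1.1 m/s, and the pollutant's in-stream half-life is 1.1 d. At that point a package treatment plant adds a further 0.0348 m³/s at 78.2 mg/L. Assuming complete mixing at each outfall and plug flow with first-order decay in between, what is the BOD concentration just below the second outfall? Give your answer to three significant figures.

Conservation of mass: C = (0.1700·2.500 + 0.008140·167.0) / 0.1781 = 1.784/0.1781 = 10.02 mg/L; combined flow 0.1781 m³/s.
Travel time t = 39·1000 / 1.1 = 35450 s = 9.848 h.
Half-life 1.1 d → k = ln 2 / 1.1 = 0.6301 d⁻¹.
After decay, C = 10.02 × e^(−kt) = 10.02 × 0.7721 = 7.734 mg/L.
At the second outfall, C = (0.1781·7.734 + 0.03480·78.20) / (0.1781 + 0.03480) = 19.25 mg/L.

19.3 mg/L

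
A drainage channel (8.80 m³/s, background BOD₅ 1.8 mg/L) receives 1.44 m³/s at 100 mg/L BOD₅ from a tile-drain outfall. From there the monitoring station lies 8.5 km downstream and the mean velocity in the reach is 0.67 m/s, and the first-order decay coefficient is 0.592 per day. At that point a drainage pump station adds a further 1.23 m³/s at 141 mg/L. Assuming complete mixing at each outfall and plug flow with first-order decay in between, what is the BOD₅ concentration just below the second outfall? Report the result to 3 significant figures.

27.9 mg/L

Conservation of mass: C = (8.800·1.800 + 1.440·100.0) / 10.24 = 159.8/10.24 = 15.61 mg/L; combined flow 10.24 m³/s.
Travel time t = 8.5·1000 / 0.67 = 12690 s = 3.524 h.
Applying C = C₀e^(−kt): 15.61 × 0.9167 = 14.31 mg/L.
Second outfall: C = (10.24·14.31 + 1.230·141.0)/11.47 = 27.90 mg/L.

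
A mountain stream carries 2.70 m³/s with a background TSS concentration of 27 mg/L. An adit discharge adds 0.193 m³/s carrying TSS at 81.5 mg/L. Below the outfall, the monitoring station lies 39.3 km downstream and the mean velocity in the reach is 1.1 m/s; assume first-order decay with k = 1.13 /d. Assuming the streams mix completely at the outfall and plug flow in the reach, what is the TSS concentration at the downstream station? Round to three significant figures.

Mixed concentration C = ΣQC/ΣQ = (2.700·27.00 + 0.1930·81.50) / 2.893 = 88.63/2.893 = 30.64 mg/L.
Travel time t = 39.3·1000 / 1.1 = 35730 s = 9.924 h.
Applying C = C₀e^(−kt): 30.64 × 0.6267 = 19.20 mg/L.

19.2 mg/L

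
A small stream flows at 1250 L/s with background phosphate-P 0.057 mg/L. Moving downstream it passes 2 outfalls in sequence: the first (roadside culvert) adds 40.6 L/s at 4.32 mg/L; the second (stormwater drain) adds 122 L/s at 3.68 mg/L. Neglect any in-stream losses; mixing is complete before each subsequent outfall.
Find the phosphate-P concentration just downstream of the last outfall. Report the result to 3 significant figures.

0.492 mg/L

Outfall 1: combined Q = 1291 L/s; C = (1250·0.05700 + 40.60·4.320)/1291 = 0.1911 mg/L.
Outfall 2: combined Q = 1413 L/s; C = (1291·0.1911 + 122.0·3.680)/1413 = 0.4924 mg/L.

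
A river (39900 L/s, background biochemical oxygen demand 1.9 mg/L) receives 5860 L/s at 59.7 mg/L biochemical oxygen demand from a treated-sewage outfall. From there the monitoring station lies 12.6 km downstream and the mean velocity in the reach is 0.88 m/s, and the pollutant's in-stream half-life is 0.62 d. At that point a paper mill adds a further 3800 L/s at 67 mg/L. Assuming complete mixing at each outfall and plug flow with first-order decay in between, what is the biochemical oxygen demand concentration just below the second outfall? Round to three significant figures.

12.3 mg/L

Mass balance: C = (39900·1.900 + 5860·59.70) / 45760 = 425700/45760 = 9.302 mg/L; combined flow 45760 L/s.
Travel time t = 12.6·1000 / 0.88 = 14320 s = 3.977 h.
Half-life 0.62 d → k = ln 2 / 0.62 = 1.118 d⁻¹.
Applying C = C₀e^(−kt): 9.302 × 0.8309 = 7.729 mg/L.
Second outfall: C = (45760·7.729 + 3800·67.00)/49560 = 12.27 mg/L.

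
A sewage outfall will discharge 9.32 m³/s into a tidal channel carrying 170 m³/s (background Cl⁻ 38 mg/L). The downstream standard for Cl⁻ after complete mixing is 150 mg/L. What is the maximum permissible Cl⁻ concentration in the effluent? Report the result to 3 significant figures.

2190 mg/L

At the limit, (Qr·Cr + Qe·Cₑ)/(Qr + Qe) = 150:
Cₑ = (179.3·150 − 170.0·38.00) / 9.320 = 2193 mg/L.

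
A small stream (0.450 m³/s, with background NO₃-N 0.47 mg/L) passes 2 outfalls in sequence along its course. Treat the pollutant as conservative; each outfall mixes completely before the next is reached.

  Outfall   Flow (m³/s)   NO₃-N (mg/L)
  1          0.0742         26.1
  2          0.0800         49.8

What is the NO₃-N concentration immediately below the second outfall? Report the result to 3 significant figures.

10.1 mg/L

Outfall 1: combined Q = 0.5242 m³/s; C = (0.4500·0.4700 + 0.07420·26.10)/0.5242 = 4.098 mg/L.
Outfall 2: combined Q = 0.6042 m³/s; C = (0.5242·4.098 + 0.08000·49.80)/0.6042 = 10.15 mg/L.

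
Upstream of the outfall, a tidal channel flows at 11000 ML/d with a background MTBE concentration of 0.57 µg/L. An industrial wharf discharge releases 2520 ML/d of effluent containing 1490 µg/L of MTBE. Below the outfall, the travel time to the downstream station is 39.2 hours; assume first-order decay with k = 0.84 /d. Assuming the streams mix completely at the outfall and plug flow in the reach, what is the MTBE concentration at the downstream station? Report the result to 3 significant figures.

Flow-weighted average: C = (11000·0.5700 + 2520·1490) / 13520 = 3761000/13520 = 278.2 µg/L.
Applying C = C₀e^(−kt): 278.2 × 0.2536 = 70.55 µg/L.

70.5 µg/L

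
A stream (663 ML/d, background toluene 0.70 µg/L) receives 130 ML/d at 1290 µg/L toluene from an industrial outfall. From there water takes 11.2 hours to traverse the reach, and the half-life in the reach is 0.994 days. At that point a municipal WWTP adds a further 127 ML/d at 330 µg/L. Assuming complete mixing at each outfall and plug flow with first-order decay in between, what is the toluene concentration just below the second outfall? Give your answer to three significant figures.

178 µg/L

Conservation of mass: C = (663.0·0.7000 + 130.0·1290) / 793.0 = 168200/793.0 = 212.1 µg/L; combined flow 793.0 ML/d.
Half-life 0.994 d → k = ln 2 / 0.994 = 0.6973 d⁻¹.
Decay over the reach: 212.1·exp(−kt) = 212.1·0.7222 = 153.2 µg/L.
At the second outfall, C = (793.0·153.2 + 127.0·330.0) / (793.0 + 127.0) = 177.6 µg/L.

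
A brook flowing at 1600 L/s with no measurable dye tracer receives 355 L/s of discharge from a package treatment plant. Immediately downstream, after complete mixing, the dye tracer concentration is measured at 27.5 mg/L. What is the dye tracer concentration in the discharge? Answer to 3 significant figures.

Mass balance: 1600·0 + 355.0·Cₑ = 1955·27.50
→ Cₑ = (1955·27.50 − 1600·0) / 355.0 = 151.4 mg/L.

151 mg/L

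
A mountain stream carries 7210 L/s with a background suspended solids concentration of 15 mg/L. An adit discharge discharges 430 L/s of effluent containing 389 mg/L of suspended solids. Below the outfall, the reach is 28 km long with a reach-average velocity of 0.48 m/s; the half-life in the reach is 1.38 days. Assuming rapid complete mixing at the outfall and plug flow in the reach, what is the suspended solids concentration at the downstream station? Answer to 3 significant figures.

Flow-weighted average: C = (7210·15.00 + 430.0·389.0) / 7640 = 275400/7640 = 36.05 mg/L.
Travel time t = 28·1000 / 0.48 = 58330 s = 16.20 h.
Half-life 1.38 d → k = ln 2 / 1.38 = 0.5023 d⁻¹.
Decay over the reach: 36.05·exp(−kt) = 36.05·0.7124 = 25.68 mg/L.

25.7 mg/L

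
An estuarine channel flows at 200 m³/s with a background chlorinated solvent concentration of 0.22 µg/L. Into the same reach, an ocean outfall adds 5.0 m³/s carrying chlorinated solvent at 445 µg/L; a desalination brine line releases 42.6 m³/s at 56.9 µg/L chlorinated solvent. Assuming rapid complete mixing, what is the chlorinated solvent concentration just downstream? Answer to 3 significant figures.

Mixed concentration C = ΣQC/ΣQ = (200.0·0.2200 + 5.000·445.0 + 42.60·56.90) / 247.6 = 4693/247.6 = 18.95 µg/L.

19.0 µg/L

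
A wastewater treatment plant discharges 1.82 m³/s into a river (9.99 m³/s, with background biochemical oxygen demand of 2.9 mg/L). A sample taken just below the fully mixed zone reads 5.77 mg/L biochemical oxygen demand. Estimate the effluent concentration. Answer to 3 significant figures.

Mass balance: 9.990·2.900 + 1.820·Cₑ = 11.81·5.770
→ Cₑ = (11.81·5.770 − 9.990·2.900) / 1.820 = 21.52 mg/L.

21.5 mg/L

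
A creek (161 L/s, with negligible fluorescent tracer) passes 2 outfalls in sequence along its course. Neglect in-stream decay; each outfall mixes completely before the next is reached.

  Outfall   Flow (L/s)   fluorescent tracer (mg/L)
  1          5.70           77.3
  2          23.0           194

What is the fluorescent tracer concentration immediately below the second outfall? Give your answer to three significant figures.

Below outfall 1: Q → 166.7 L/s, C = (161.0·0 + 5.700·77.30)/166.7 = 2.643 mg/L.
Below outfall 2: Q → 189.7 L/s, C = (166.7·2.643 + 23.00·194.0)/189.7 = 25.84 mg/L.

25.8 mg/L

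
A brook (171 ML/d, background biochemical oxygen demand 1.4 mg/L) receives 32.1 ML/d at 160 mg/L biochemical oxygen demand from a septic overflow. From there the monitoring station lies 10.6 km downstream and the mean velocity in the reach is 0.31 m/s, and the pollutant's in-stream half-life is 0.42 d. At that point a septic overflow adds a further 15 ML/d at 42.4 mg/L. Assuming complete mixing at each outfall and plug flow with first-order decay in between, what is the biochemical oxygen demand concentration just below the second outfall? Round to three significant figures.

After mixing, C = (171.0·1.400 + 32.10·160.0) / 203.1 = 5375/203.1 = 26.47 mg/L; combined flow 203.1 ML/d.
Travel time t = 10.6·1000 / 0.31 = 34190 s = 9.498 h.
Half-life 0.42 d → k = ln 2 / 0.42 = 1.650 d⁻¹.
First-order decay: C = 26.47·exp(−k·t) = 26.47·0.5204 = 13.77 mg/L.
Second outfall: C = (203.1·13.77 + 15.00·42.40)/218.1 = 15.74 mg/L.

15.7 mg/L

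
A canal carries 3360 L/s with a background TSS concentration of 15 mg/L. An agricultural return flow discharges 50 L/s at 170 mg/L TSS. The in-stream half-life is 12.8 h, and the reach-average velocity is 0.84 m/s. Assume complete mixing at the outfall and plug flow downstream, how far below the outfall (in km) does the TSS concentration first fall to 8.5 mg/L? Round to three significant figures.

Mixed concentration C = ΣQC/ΣQ = (3360·15.00 + 50.00·170.0) / 3410 = 58900/3410 = 17.27 mg/L.
Half-life 12.8 h → k = ln 2 / 12.8 = 0.05415 h⁻¹ = 1.300 d⁻¹.
Set 17.27·exp(−k·t) = 8.5 → t = ln(17.27/8.5)/k = 47140 s = 13.09 h.
Distance = v·t = 0.84·47140 = 39600 m = 39.60 km.

39.6 km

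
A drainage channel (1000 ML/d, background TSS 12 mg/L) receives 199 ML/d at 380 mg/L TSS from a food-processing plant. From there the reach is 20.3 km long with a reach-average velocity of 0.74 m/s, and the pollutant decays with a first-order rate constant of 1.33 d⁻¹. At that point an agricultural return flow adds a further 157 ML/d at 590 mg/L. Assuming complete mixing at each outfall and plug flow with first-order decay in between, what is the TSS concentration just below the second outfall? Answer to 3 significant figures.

Flow-weighted average: C = (1000·12.00 + 199.0·380.0) / 1199 = 87620/1199 = 73.08 mg/L; combined flow 1199 ML/d.
Travel time t = 20.3·1000 / 0.74 = 27430 s = 7.620 h.
Decay over the reach: 73.08·exp(−kt) = 73.08·0.6555 = 47.91 mg/L.
Second outfall: C = (1199·47.91 + 157.0·590.0)/1356 = 110.7 mg/L.

111 mg/L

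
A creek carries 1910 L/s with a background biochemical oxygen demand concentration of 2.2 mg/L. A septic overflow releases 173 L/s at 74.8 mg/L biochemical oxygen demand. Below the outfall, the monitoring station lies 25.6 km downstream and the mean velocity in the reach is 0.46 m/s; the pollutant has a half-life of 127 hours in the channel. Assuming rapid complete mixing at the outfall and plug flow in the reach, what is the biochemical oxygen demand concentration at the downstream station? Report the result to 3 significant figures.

Flow-weighted average: C = (1910·2.200 + 173.0·74.80) / 2083 = 17140/2083 = 8.230 mg/L.
Travel time t = 25.6·1000 / 0.46 = 55650 s = 15.46 h.
Half-life 127 h → k = ln 2 / 127 = 0.005458 h⁻¹ = 0.1310 d⁻¹.
First-order decay: C = 8.230·exp(−k·t) = 8.230·0.9191 = 7.564 mg/L.

7.56 mg/L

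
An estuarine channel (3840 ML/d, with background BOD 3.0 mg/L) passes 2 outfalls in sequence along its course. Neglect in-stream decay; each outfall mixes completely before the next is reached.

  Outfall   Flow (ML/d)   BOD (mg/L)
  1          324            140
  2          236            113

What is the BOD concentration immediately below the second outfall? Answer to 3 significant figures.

After outfall 1: Q = 3840 + 324.0 = 4164 ML/d; C = (3840·3.000 + 324.0·140.0)/4164 = 13.66 mg/L.
After outfall 2: Q = 4164 + 236.0 = 4400 ML/d; C = (4164·13.66 + 236.0·113.0)/4400 = 18.99 mg/L.

19.0 mg/L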